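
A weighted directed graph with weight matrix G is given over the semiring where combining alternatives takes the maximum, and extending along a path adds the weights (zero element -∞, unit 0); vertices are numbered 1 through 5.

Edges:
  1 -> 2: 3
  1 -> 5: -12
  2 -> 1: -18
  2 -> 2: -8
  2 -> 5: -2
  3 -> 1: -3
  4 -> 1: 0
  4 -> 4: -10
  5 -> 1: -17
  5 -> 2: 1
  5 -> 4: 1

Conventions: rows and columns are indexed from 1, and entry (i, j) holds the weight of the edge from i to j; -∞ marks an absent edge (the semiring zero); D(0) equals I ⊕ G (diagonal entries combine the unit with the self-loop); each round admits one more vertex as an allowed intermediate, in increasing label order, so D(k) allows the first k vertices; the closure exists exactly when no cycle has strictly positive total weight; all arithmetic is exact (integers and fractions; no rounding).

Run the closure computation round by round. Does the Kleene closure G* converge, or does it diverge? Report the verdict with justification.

D(0):
  [0, 3, -∞, -∞, -12]
  [-18, 0, -∞, -∞, -2]
  [-3, -∞, 0, -∞, -∞]
  [0, -∞, -∞, 0, -∞]
  [-17, 1, -∞, 1, 0]
D(1):
  [0, 3, -∞, -∞, -12]
  [-18, 0, -∞, -∞, -2]
  [-3, 0, 0, -∞, -15]
  [0, 3, -∞, 0, -12]
  [-17, 1, -∞, 1, 0]
D(2):
  [0, 3, -∞, -∞, 1]
  [-18, 0, -∞, -∞, -2]
  [-3, 0, 0, -∞, -2]
  [0, 3, -∞, 0, 1]
  [-17, 1, -∞, 1, 0]
D(3):
  [0, 3, -∞, -∞, 1]
  [-18, 0, -∞, -∞, -2]
  [-3, 0, 0, -∞, -2]
  [0, 3, -∞, 0, 1]
  [-17, 1, -∞, 1, 0]
Detection: at round 4, diagonal entry (5, 5) turns strictly positive.
Key observation: the cycle 5->4->1->2->5 has total weight 1 + 0 + 3 + (-2), which is strictly positive.
Answer: DIVERGES — positive cycle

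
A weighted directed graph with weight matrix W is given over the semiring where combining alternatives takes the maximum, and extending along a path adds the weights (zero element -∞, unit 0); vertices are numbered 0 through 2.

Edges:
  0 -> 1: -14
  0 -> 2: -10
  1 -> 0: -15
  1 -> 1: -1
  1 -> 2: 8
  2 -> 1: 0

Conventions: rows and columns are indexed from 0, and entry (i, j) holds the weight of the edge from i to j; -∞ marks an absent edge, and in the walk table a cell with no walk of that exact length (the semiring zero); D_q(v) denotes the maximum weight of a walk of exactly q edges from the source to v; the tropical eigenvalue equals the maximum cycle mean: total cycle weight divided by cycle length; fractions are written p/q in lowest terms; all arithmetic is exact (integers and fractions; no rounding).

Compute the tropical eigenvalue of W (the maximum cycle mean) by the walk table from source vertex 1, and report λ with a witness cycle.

q=0: [-∞, 0, -∞]
q=1: [-15, -1, 8]
q=2: [-16, 8, 7]
q=3: [-7, 7, 16]
Optimal cycle mean attained by: cycle 1->2->1, total 8 + 0, length 2.
Answer: λ = 4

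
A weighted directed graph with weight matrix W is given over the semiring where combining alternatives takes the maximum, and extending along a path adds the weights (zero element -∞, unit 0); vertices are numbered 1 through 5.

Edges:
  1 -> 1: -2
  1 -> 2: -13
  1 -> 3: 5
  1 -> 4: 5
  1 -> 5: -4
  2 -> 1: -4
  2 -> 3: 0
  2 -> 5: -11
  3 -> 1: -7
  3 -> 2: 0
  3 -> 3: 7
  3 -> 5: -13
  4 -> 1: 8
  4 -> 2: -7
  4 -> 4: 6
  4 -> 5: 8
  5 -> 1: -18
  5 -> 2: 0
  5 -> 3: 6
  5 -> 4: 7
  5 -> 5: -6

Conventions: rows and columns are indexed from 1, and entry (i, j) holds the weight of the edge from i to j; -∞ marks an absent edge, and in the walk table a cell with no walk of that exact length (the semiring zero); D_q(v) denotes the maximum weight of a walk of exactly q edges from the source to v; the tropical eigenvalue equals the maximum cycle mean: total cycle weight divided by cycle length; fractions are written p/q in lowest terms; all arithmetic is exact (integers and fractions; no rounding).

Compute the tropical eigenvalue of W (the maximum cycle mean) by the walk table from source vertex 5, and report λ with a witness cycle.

q=0: [-∞, -∞, -∞, -∞, 0]
q=1: [-18, 0, 6, 7, -6]
q=2: [15, 6, 13, 13, 15]
q=3: [21, 15, 21, 22, 21]
q=4: [30, 21, 28, 28, 30]
q=5: [36, 30, 36, 37, 36]
Optimal cycle mean attained by: cycle 4->5->4, total 8 + 7, length 2.
Answer: λ = 15/2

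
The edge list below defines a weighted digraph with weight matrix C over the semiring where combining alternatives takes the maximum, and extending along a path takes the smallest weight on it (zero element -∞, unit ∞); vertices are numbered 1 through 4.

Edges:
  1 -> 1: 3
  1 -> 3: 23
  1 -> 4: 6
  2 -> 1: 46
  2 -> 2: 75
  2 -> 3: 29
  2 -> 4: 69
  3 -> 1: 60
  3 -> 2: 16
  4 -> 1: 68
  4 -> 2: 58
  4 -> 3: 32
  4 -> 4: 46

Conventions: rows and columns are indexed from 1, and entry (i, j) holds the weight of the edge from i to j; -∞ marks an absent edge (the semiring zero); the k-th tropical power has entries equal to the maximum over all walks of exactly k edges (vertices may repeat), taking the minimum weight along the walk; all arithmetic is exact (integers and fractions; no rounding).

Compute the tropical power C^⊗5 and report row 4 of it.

C^⊗2:
  [23, 16, 6, 6]
  [68, 75, 32, 69]
  [16, 16, 23, 16]
  [46, 58, 32, 58]
C^⊗3:
  [16, 16, 23, 16]
  [68, 75, 32, 69]
  [23, 16, 16, 16]
  [58, 58, 32, 58]
C^⊗4:
  [23, 16, 16, 16]
  [68, 75, 32, 69]
  [16, 16, 23, 16]
  [58, 58, 32, 58]
C^⊗5:
  [16, 16, 23, 16]
  [68, 75, 32, 69]
  [23, 16, 16, 16]
  [58, 58, 32, 58]
Answer: row 4 of C^⊗5 = [58, 58, 32, 58]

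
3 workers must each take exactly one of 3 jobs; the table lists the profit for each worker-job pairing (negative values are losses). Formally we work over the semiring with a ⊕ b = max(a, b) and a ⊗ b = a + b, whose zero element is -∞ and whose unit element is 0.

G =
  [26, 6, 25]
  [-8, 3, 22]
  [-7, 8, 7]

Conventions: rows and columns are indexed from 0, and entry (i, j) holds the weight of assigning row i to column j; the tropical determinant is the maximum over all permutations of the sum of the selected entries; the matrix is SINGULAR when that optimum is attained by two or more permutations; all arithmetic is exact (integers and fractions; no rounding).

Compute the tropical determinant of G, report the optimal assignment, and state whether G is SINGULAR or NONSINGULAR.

σ = (0, 1, 2): 26 + 3 + 7 = 36
σ = (0, 2, 1): 26 + 22 + 8 = 56
σ = (1, 0, 2): 6 + (-8) + 7 = 5
σ = (1, 2, 0): 6 + 22 + (-7) = 21
σ = (2, 0, 1): 25 + (-8) + 8 = 25
σ = (2, 1, 0): 25 + 3 + (-7) = 21
Optimal value attained by: σ = (0, 2, 1).
Answer: det⊕(G) = 56; verdict: NONSINGULAR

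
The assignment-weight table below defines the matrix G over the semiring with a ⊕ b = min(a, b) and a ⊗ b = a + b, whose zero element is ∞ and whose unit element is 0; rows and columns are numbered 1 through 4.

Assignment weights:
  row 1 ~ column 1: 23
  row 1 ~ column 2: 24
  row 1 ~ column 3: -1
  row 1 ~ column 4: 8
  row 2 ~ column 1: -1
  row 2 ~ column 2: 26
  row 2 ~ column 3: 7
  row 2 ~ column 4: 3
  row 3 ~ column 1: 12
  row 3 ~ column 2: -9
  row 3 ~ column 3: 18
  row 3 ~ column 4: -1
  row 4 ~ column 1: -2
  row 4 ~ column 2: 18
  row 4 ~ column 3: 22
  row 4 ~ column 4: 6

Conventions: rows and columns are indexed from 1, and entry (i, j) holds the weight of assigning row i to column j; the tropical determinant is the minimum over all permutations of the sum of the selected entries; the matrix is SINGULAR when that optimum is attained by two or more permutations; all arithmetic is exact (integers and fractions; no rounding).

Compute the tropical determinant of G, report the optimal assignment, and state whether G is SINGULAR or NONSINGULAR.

σ = (1, 2, 3, 4): 23 + 26 + 18 + 6 = 73
σ = (1, 2, 4, 3): 23 + 26 + (-1) + 22 = 70
σ = (1, 3, 2, 4): 23 + 7 + (-9) + 6 = 27
σ = (1, 3, 4, 2): 23 + 7 + (-1) + 18 = 47
σ = (1, 4, 2, 3): 23 + 3 + (-9) + 22 = 39
σ = (1, 4, 3, 2): 23 + 3 + 18 + 18 = 62
σ = (2, 1, 3, 4): 24 + (-1) + 18 + 6 = 47
σ = (2, 1, 4, 3): 24 + (-1) + (-1) + 22 = 44
σ = (2, 3, 1, 4): 24 + 7 + 12 + 6 = 49
σ = (2, 3, 4, 1): 24 + 7 + (-1) + (-2) = 28
σ = (2, 4, 1, 3): 24 + 3 + 12 + 22 = 61
σ = (2, 4, 3, 1): 24 + 3 + 18 + (-2) = 43
σ = (3, 1, 2, 4): (-1) + (-1) + (-9) + 6 = -5
σ = (3, 1, 4, 2): (-1) + (-1) + (-1) + 18 = 15
σ = (3, 2, 1, 4): (-1) + 26 + 12 + 6 = 43
σ = (3, 2, 4, 1): (-1) + 26 + (-1) + (-2) = 22
σ = (3, 4, 1, 2): (-1) + 3 + 12 + 18 = 32
σ = (3, 4, 2, 1): (-1) + 3 + (-9) + (-2) = -9
σ = (4, 1, 2, 3): 8 + (-1) + (-9) + 22 = 20
σ = (4, 1, 3, 2): 8 + (-1) + 18 + 18 = 43
σ = (4, 2, 1, 3): 8 + 26 + 12 + 22 = 68
σ = (4, 2, 3, 1): 8 + 26 + 18 + (-2) = 50
σ = (4, 3, 1, 2): 8 + 7 + 12 + 18 = 45
σ = (4, 3, 2, 1): 8 + 7 + (-9) + (-2) = 4
Optimal value attained by: σ = (3, 4, 2, 1).
Answer: det⊕(G) = -9; verdict: NONSINGULAR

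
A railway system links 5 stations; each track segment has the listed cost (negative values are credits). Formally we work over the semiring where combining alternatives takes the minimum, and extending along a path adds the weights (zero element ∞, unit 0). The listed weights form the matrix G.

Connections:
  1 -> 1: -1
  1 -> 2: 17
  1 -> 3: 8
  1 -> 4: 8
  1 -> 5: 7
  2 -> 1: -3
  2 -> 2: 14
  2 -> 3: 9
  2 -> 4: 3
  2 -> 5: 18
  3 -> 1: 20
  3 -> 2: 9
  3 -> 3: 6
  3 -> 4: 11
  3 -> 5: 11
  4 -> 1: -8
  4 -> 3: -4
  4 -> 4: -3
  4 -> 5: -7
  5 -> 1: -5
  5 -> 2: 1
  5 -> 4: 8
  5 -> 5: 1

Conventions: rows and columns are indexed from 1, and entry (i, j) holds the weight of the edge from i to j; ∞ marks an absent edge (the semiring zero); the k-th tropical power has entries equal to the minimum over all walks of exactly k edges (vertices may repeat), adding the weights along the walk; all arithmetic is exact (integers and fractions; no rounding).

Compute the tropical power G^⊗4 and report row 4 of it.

G^⊗2:
  [-2, 8, 4, 5, 1]
  [-5, 14, -1, 0, -4]
  [3, 12, 7, 8, 4]
  [-12, -6, -7, -6, -10]
  [-6, 2, 3, 3, 1]
G^⊗3:
  [-4, 2, 1, 2, -2]
  [-9, -3, -4, -3, -7]
  [-1, 5, 4, 5, 1]
  [-15, -9, -10, -9, -13]
  [-7, 2, -1, 0, -4]
G^⊗4:
  [-7, -1, -2, -1, -5]
  [-12, -6, -7, -6, -10]
  [-4, 2, 1, 2, -2]
  [-18, -12, -13, -12, -16]
  [-9, -3, -4, -3, -7]
Answer: row 4 of G^⊗4 = [-18, -12, -13, -12, -16]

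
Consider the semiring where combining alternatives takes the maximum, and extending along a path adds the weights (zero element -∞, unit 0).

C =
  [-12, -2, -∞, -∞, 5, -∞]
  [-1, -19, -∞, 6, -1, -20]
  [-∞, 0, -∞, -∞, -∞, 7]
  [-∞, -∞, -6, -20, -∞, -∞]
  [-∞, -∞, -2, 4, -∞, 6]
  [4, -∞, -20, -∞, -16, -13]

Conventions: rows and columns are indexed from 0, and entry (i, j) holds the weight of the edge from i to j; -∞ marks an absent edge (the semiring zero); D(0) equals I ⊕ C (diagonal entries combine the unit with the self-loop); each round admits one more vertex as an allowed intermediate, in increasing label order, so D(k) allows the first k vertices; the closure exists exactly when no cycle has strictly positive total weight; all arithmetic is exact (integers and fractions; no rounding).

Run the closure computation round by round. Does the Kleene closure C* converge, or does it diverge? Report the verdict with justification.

D(0):
  [0, -2, -∞, -∞, 5, -∞]
  [-1, 0, -∞, 6, -1, -20]
  [-∞, 0, 0, -∞, -∞, 7]
  [-∞, -∞, -6, 0, -∞, -∞]
  [-∞, -∞, -2, 4, 0, 6]
  [4, -∞, -20, -∞, -16, 0]
D(1):
  [0, -2, -∞, -∞, 5, -∞]
  [-1, 0, -∞, 6, 4, -20]
  [-∞, 0, 0, -∞, -∞, 7]
  [-∞, -∞, -6, 0, -∞, -∞]
  [-∞, -∞, -2, 4, 0, 6]
  [4, 2, -20, -∞, 9, 0]
D(2):
  [0, -2, -∞, 4, 5, -22]
  [-1, 0, -∞, 6, 4, -20]
  [-1, 0, 0, 6, 4, 7]
  [-∞, -∞, -6, 0, -∞, -∞]
  [-∞, -∞, -2, 4, 0, 6]
  [4, 2, -20, 8, 9, 0]
Detection: at round 3, diagonal entry (4, 4) turns strictly positive.
Key observation: the cycle 4->2->1->0->4 has total weight (-2) + 0 + (-1) + 5, which is strictly positive.
Answer: DIVERGES — positive cycle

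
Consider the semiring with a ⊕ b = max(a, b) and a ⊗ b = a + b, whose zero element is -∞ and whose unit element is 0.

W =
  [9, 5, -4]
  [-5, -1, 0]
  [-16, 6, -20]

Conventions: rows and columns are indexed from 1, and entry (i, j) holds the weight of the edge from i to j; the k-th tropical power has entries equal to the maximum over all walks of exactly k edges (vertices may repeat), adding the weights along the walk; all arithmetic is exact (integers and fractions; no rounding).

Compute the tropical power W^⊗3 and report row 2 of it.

W^⊗2:
  [18, 14, 5]
  [4, 6, -1]
  [1, 5, 6]
W^⊗3:
  [27, 23, 14]
  [13, 9, 6]
  [10, 12, 5]
Answer: row 2 of W^⊗3 = [13, 9, 6]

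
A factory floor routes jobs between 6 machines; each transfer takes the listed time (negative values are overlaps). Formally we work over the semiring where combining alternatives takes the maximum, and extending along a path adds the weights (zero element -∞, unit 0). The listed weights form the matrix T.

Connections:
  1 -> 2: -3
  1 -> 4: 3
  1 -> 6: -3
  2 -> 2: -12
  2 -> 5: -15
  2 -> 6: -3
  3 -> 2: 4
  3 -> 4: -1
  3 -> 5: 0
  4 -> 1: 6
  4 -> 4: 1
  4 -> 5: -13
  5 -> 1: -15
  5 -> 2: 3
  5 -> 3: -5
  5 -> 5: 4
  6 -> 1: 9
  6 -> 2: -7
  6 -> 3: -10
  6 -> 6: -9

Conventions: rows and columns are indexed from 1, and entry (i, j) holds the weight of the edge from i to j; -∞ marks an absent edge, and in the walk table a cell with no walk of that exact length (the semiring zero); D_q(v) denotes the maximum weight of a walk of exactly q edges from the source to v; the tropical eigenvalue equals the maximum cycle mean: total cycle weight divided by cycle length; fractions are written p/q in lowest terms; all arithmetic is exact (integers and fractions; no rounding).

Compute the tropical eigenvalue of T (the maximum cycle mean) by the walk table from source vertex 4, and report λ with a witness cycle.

q=0: [-∞, -∞, -∞, 0, -∞, -∞]
q=1: [6, -∞, -∞, 1, -13, -∞]
q=2: [7, 3, -18, 9, -9, 3]
q=3: [15, 4, -7, 10, -4, 4]
q=4: [16, 12, -6, 18, 0, 12]
q=5: [24, 13, 2, 19, 5, 13]
q=6: [25, 21, 3, 27, 9, 21]
Optimal cycle mean attained by: cycle 1->4->1, total 3 + 6, length 2.
Answer: λ = 9/2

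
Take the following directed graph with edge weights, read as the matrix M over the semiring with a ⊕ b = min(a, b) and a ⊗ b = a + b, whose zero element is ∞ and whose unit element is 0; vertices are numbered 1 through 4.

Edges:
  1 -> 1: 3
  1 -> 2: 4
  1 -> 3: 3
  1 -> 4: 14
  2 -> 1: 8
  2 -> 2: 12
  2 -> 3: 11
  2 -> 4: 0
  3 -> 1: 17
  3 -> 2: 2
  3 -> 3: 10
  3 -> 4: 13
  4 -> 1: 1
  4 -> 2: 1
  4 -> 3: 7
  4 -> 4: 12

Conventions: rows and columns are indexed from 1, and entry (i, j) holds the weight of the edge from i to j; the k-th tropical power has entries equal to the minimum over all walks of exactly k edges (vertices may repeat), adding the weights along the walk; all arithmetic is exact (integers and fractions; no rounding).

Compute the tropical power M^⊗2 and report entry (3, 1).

M^⊗2:
  [6, 5, 6, 4]
  [1, 1, 7, 12]
  [10, 12, 13, 2]
  [4, 5, 4, 1]
Key observation: the optimum is the walk 3->2->1, with weight 2 + 8 = 10.
Optimal value attained by: walk 3->2->1.
Answer: (M^⊗2)[3][1] = 10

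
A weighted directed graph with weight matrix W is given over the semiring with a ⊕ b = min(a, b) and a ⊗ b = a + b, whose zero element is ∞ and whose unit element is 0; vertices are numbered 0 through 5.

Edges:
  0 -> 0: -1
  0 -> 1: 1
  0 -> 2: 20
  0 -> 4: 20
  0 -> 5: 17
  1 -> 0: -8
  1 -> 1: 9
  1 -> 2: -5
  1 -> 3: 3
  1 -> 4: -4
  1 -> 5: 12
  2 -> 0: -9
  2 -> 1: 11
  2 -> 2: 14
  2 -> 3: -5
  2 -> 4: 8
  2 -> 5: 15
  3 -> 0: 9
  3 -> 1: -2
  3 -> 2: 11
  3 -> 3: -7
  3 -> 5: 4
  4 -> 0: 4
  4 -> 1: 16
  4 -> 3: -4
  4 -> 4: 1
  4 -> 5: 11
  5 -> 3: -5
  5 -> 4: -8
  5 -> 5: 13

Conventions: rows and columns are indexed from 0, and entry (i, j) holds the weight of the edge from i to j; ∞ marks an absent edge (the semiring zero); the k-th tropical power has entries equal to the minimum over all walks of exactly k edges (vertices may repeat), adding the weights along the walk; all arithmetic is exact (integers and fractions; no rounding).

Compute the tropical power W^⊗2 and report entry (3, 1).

W^⊗2:
  [-7, 0, -4, 4, -3, 13]
  [-14, -7, 4, -10, -3, 7]
  [-10, -8, 6, -12, 7, -1]
  [-10, -9, -7, -14, -6, -3]
  [3, -6, 7, -11, 2, 0]
  [-4, -7, 6, -12, -7, -1]
Key observation: the optimum is the walk 3->3->1, with weight (-7) + (-2) = -9.
Optimal value attained by: walk 3->3->1.
Answer: (W^⊗2)[3][1] = -9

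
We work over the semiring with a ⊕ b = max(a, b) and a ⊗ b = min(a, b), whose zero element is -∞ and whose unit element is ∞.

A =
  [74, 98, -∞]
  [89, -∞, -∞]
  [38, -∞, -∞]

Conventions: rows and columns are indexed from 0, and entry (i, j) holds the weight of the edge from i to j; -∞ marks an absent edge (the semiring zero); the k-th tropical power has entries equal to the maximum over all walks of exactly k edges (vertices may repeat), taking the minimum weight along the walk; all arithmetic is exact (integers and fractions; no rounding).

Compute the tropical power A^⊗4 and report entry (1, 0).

A^⊗2:
  [89, 74, -∞]
  [74, 89, -∞]
  [38, 38, -∞]
A^⊗3:
  [74, 89, -∞]
  [89, 74, -∞]
  [38, 38, -∞]
A^⊗4:
  [89, 74, -∞]
  [74, 89, -∞]
  [38, 38, -∞]
Key observation: the optimum is the walk 1->0->0->1->0, with weight 89 min 74 min 98 min 89 = 74.
Optimal value attained by: walk 1->0->0->1->0.
Answer: (A^⊗4)[1][0] = 74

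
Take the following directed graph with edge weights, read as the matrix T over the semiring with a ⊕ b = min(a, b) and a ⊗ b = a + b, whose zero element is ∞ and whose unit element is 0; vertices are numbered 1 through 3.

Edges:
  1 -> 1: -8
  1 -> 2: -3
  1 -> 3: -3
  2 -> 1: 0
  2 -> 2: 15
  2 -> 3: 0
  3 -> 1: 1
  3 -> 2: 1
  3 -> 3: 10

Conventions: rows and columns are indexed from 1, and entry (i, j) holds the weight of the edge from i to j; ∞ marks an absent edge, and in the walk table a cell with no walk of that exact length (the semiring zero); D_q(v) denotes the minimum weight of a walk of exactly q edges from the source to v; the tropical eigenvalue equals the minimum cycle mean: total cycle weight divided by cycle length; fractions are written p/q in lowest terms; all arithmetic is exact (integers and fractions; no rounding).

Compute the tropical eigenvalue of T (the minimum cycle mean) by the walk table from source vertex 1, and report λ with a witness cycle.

q=0: [0, ∞, ∞]
q=1: [-8, -3, -3]
q=2: [-16, -11, -11]
q=3: [-24, -19, -19]
Optimal cycle mean attained by: cycle 1->1, total (-8), length 1.
Answer: λ = -8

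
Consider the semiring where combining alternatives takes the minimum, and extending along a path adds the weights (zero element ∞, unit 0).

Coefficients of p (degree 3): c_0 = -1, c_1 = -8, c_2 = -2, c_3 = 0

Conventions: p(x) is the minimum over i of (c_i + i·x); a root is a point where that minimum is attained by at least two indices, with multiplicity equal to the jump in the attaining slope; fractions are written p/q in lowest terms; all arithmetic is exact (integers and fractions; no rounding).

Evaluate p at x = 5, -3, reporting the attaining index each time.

p(5) = min(-1+0·5=-1, -8+1·5=-3, -2+2·5=8, 0+3·5=15) = -3 (attained by i=1)
p(-3) = min(-1+0·(-3)=-1, -8+1·(-3)=-11, -2+2·(-3)=-8, 0+3·(-3)=-9) = -11 (attained by i=1)
Answer: p(5) = -3; p(-3) = -11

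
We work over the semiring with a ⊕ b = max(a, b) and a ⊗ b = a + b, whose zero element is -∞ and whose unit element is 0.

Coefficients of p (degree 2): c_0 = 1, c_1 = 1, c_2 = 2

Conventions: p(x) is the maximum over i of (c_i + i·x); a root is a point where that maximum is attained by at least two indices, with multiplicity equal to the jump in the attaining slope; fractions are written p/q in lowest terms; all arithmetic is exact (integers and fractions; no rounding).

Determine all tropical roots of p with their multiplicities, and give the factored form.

hull edge (i=0, c=1) to (i=2, c=2): slope 1/2, span 2
Factored form: p(x) = 2 ⊗ (x ⊕ (-1/2)) ⊗ (x ⊕ (-1/2))
Answer: roots = -1/2 (mult 2)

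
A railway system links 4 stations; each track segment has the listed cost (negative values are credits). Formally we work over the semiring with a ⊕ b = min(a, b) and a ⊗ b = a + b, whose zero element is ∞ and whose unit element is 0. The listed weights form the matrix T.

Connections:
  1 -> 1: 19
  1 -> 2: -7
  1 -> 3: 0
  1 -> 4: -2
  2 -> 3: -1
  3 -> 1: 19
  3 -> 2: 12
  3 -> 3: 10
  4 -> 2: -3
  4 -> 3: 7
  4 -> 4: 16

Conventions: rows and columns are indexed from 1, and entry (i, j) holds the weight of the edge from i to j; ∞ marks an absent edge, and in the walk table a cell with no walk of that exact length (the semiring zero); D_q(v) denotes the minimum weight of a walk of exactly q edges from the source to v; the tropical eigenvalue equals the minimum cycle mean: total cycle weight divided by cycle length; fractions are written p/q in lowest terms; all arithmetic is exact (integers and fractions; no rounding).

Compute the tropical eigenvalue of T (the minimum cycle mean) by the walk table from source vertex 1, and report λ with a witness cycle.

q=0: [0, ∞, ∞, ∞]
q=1: [19, -7, 0, -2]
q=2: [19, -5, -8, 14]
q=3: [11, 4, -6, 17]
q=4: [13, 4, 3, 9]
Optimal cycle mean attained by: cycle 1->4->2->3->1, total (-2) + (-3) + (-1) + 19, length 4.
Answer: λ = 13/4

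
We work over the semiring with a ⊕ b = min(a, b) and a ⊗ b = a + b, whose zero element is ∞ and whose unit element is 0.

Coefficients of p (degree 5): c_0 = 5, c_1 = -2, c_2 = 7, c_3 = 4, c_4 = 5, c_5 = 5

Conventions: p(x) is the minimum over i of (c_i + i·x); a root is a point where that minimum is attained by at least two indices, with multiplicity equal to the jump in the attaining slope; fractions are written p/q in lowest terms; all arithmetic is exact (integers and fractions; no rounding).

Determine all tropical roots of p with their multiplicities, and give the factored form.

hull edge (i=0, c=5) to (i=1, c=-2): slope -7, span 1
hull edge (i=1, c=-2) to (i=5, c=5): slope 7/4, span 4
Factored form: p(x) = 5 ⊗ (x ⊕ (-7/4)) ⊗ (x ⊕ (-7/4)) ⊗ (x ⊕ (-7/4)) ⊗ (x ⊕ (-7/4)) ⊗ (x ⊕ 7)
Answer: roots = -7/4 (mult 4), 7 (mult 1)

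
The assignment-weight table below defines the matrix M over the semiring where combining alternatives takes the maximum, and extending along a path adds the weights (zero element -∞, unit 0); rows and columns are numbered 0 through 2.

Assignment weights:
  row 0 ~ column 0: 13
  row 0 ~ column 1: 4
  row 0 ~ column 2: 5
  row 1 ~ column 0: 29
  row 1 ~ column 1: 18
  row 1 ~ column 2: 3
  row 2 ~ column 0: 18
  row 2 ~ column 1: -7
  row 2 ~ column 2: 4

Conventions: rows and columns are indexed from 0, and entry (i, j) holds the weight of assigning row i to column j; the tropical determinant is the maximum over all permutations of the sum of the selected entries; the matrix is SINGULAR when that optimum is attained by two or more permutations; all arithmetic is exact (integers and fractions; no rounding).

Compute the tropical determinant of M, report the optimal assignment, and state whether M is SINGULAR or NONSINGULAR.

σ = (0, 1, 2): 13 + 18 + 4 = 35
σ = (0, 2, 1): 13 + 3 + (-7) = 9
σ = (1, 0, 2): 4 + 29 + 4 = 37
σ = (1, 2, 0): 4 + 3 + 18 = 25
σ = (2, 0, 1): 5 + 29 + (-7) = 27
σ = (2, 1, 0): 5 + 18 + 18 = 41
Optimal value attained by: σ = (2, 1, 0).
Answer: det⊕(M) = 41; verdict: NONSINGULAR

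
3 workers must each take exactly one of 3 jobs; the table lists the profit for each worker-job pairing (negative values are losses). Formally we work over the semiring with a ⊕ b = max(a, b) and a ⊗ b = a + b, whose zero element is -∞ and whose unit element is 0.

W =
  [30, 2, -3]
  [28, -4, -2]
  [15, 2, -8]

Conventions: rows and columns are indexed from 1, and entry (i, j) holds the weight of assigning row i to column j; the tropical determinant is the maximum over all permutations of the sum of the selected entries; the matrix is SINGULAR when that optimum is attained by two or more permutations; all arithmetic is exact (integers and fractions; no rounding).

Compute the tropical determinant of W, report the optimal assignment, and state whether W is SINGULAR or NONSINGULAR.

σ = (1, 2, 3): 30 + (-4) + (-8) = 18
σ = (1, 3, 2): 30 + (-2) + 2 = 30
σ = (2, 1, 3): 2 + 28 + (-8) = 22
σ = (2, 3, 1): 2 + (-2) + 15 = 15
σ = (3, 1, 2): (-3) + 28 + 2 = 27
σ = (3, 2, 1): (-3) + (-4) + 15 = 8
Optimal value attained by: σ = (1, 3, 2).
Answer: det⊕(W) = 30; verdict: NONSINGULAR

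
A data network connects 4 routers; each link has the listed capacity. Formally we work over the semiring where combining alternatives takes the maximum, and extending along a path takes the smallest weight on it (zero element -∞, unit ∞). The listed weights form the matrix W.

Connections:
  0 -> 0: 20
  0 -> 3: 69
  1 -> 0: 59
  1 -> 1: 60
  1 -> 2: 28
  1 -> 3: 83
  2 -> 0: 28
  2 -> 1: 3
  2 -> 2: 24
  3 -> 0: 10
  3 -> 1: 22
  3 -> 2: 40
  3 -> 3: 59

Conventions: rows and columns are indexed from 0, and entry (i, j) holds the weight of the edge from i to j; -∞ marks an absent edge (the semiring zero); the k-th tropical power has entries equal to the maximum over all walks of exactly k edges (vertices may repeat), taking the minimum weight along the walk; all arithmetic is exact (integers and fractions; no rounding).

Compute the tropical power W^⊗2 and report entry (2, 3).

W^⊗2:
  [20, 22, 40, 59]
  [59, 60, 40, 60]
  [24, 3, 24, 28]
  [28, 22, 40, 59]
Key observation: the optimum is the walk 2->0->3, with weight 28 min 69 = 28.
Optimal value attained by: walk 2->0->3.
Answer: (W^⊗2)[2][3] = 28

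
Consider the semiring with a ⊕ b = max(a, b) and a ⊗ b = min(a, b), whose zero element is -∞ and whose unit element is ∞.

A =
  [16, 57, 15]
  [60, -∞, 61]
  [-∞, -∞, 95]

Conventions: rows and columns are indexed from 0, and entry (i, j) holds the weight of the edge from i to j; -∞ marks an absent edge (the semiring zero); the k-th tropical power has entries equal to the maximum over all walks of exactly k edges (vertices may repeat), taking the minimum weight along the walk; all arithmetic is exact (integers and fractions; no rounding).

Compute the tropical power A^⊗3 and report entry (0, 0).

A^⊗2:
  [57, 16, 57]
  [16, 57, 61]
  [-∞, -∞, 95]
A^⊗3:
  [16, 57, 57]
  [57, 16, 61]
  [-∞, -∞, 95]
Key observation: the optimum is the walk 0->0->1->0, with weight 16 min 57 min 60 = 16.
Optimal value attained by: walk 0->0->1->0.
Answer: (A^⊗3)[0][0] = 16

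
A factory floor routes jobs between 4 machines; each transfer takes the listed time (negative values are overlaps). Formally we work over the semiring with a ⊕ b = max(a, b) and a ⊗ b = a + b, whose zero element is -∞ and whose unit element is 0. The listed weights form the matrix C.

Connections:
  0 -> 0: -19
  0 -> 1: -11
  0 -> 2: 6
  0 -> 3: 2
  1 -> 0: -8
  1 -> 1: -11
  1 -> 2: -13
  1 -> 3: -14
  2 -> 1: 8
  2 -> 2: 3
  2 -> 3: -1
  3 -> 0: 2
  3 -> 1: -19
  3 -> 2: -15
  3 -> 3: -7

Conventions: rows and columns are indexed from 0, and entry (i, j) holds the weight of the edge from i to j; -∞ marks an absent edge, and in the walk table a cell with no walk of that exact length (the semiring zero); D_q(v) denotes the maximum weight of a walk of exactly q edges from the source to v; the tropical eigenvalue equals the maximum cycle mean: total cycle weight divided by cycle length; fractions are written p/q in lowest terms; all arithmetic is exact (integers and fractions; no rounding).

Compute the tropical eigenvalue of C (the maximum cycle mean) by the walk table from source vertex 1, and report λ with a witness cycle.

q=0: [-∞, 0, -∞, -∞]
q=1: [-8, -11, -13, -14]
q=2: [-12, -5, -2, -6]
q=3: [-4, 6, 1, -3]
q=4: [-1, 9, 4, 0]
Optimal cycle mean attained by: cycle 2->2, total 3, length 1.
Answer: λ = 3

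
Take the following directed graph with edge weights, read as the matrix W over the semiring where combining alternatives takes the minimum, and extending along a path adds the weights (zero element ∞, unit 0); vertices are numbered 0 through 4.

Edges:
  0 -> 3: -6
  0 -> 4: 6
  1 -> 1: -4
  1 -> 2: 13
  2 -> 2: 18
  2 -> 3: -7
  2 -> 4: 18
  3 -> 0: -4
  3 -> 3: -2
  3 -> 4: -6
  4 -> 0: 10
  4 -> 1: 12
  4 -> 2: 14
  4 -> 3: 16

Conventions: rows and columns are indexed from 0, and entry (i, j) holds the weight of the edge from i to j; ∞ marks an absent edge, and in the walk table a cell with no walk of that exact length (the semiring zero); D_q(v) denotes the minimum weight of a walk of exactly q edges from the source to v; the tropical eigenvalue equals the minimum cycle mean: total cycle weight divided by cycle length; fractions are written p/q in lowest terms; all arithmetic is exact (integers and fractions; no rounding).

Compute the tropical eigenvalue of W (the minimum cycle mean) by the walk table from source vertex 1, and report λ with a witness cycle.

q=0: [∞, 0, ∞, ∞, ∞]
q=1: [∞, -4, 13, ∞, ∞]
q=2: [∞, -8, 9, 6, 31]
q=3: [2, -12, 5, 2, 0]
q=4: [-2, -16, 1, -4, -4]
q=5: [-8, -20, -3, -8, -10]
Optimal cycle mean attained by: cycle 0->3->0, total (-6) + (-4), length 2.
Answer: λ = -5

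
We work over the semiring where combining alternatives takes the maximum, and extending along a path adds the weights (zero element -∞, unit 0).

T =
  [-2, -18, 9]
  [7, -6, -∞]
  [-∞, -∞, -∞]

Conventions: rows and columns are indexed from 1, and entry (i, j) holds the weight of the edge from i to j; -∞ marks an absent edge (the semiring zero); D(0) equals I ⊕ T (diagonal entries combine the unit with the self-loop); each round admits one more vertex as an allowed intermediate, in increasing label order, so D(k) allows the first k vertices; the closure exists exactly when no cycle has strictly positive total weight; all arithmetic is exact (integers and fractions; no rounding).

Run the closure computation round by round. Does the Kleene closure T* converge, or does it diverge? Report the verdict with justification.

D(0):
  [0, -18, 9]
  [7, 0, -∞]
  [-∞, -∞, 0]
D(1):
  [0, -18, 9]
  [7, 0, 16]
  [-∞, -∞, 0]
D(2):
  [0, -18, 9]
  [7, 0, 16]
  [-∞, -∞, 0]
D(3):
  [0, -18, 9]
  [7, 0, 16]
  [-∞, -∞, 0]
Key observation: every diagonal entry stays at the unit through all rounds, so no improving cycle exists.
Answer: CONVERGES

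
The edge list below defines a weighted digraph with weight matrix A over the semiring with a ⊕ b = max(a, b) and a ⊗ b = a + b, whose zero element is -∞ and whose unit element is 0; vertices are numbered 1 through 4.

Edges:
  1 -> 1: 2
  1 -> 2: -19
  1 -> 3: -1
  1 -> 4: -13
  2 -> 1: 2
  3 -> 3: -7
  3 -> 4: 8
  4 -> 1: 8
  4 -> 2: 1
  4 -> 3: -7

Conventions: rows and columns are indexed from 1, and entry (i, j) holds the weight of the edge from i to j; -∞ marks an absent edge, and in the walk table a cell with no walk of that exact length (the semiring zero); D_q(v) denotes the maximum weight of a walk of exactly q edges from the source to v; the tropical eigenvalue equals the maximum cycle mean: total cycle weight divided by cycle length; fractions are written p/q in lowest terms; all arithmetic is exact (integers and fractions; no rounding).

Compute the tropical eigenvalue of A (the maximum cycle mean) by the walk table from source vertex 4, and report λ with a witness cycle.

q=0: [-∞, -∞, -∞, 0]
q=1: [8, 1, -7, -∞]
q=2: [10, -11, 7, 1]
q=3: [12, 2, 9, 15]
q=4: [23, 16, 11, 17]
Optimal cycle mean attained by: cycle 1->3->4->1, total (-1) + 8 + 8, length 3.
Answer: λ = 5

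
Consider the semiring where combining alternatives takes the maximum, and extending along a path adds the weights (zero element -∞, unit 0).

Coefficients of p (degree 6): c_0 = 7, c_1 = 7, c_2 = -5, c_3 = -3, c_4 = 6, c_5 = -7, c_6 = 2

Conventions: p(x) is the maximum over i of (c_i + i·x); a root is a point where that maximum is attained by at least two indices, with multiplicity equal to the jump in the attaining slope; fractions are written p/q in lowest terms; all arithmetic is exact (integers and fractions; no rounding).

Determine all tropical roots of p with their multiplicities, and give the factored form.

hull edge (i=0, c=7) to (i=1, c=7): slope 0, span 1
hull edge (i=1, c=7) to (i=4, c=6): slope -1/3, span 3
hull edge (i=4, c=6) to (i=6, c=2): slope -2, span 2
Factored form: p(x) = 2 ⊗ (x ⊕ 0) ⊗ (x ⊕ 1/3) ⊗ (x ⊕ 1/3) ⊗ (x ⊕ 1/3) ⊗ (x ⊕ 2) ⊗ (x ⊕ 2)
Answer: roots = 0 (mult 1), 1/3 (mult 3), 2 (mult 2)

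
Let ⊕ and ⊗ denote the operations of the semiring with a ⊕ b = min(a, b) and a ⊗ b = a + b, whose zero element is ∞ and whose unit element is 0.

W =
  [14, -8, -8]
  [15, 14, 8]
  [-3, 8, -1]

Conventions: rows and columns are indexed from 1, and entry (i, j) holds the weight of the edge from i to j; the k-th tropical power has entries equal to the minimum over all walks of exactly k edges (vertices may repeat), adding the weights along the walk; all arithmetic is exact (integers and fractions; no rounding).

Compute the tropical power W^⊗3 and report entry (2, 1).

W^⊗2:
  [-11, 0, -9]
  [5, 7, 7]
  [-4, -11, -11]
W^⊗3:
  [-12, -19, -19]
  [4, -3, -3]
  [-14, -12, -12]
Key observation: the optimum is the walk 2->1->3->1, with weight 15 + (-8) + (-3) = 4.
Optimal value attained by: walk 2->1->3->1.
Answer: (W^⊗3)[2][1] = 4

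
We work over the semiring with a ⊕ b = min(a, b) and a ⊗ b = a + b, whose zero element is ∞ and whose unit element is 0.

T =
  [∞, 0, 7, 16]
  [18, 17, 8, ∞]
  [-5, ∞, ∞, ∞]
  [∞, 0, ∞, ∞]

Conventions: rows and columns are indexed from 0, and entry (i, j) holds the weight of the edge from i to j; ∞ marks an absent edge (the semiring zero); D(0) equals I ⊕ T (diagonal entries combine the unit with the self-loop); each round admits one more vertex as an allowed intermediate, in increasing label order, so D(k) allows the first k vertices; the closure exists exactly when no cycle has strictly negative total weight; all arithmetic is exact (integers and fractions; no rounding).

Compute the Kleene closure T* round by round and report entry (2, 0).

D(0):
  [0, 0, 7, 16]
  [18, 0, 8, ∞]
  [-5, ∞, 0, ∞]
  [∞, 0, ∞, 0]
D(1):
  [0, 0, 7, 16]
  [18, 0, 8, 34]
  [-5, -5, 0, 11]
  [∞, 0, ∞, 0]
D(2):
  [0, 0, 7, 16]
  [18, 0, 8, 34]
  [-5, -5, 0, 11]
  [18, 0, 8, 0]
D(3):
  [0, 0, 7, 16]
  [3, 0, 8, 19]
  [-5, -5, 0, 11]
  [3, 0, 8, 0]
D(4):
  [0, 0, 7, 16]
  [3, 0, 8, 19]
  [-5, -5, 0, 11]
  [3, 0, 8, 0]
Answer: T*[2][0] = -5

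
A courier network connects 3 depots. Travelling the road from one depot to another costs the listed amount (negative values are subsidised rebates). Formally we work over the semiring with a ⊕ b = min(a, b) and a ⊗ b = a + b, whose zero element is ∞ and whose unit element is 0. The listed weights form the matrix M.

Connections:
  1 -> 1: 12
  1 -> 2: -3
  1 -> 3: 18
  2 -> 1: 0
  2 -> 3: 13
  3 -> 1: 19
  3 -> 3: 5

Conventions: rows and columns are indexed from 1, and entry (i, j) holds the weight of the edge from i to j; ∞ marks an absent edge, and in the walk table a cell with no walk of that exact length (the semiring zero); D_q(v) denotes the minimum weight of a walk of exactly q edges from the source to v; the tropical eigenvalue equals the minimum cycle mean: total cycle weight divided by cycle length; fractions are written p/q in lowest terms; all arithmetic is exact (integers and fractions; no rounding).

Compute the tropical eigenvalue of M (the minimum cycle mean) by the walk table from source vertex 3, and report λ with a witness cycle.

q=0: [∞, ∞, 0]
q=1: [19, ∞, 5]
q=2: [24, 16, 10]
q=3: [16, 21, 15]
Optimal cycle mean attained by: cycle 1->2->1, total (-3) + 0, length 2.
Answer: λ = -3/2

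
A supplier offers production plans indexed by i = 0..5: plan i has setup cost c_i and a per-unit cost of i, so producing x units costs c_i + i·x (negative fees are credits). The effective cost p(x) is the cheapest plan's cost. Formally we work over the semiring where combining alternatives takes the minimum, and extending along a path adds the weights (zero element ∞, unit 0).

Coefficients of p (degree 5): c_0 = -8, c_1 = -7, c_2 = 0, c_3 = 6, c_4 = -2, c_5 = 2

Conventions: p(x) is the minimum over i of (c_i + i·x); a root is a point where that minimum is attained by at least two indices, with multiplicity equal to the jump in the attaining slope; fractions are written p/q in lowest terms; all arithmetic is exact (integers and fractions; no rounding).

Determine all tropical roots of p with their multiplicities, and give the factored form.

hull edge (i=0, c=-8) to (i=1, c=-7): slope 1, span 1
hull edge (i=1, c=-7) to (i=4, c=-2): slope 5/3, span 3
hull edge (i=4, c=-2) to (i=5, c=2): slope 4, span 1
Factored form: p(x) = 2 ⊗ (x ⊕ (-4)) ⊗ (x ⊕ (-5/3)) ⊗ (x ⊕ (-5/3)) ⊗ (x ⊕ (-5/3)) ⊗ (x ⊕ (-1))
Answer: roots = -4 (mult 1), -5/3 (mult 3), -1 (mult 1)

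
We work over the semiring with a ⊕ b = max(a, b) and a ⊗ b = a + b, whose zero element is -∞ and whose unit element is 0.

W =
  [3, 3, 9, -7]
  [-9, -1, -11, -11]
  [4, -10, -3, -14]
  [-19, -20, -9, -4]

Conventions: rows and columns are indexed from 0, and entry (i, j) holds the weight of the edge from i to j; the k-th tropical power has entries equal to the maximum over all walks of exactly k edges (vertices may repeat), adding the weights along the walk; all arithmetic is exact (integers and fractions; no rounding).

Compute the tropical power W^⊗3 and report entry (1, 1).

W^⊗2:
  [13, 6, 12, -4]
  [-6, -2, 0, -12]
  [7, 7, 13, -3]
  [-5, -16, -10, -8]
W^⊗3:
  [16, 16, 22, 6]
  [4, -3, 3, -13]
  [17, 10, 16, 0]
  [-2, -2, 4, -12]
Key observation: the optimum is the walk 1->0->0->1, with weight (-9) + 3 + 3 = -3.
Optimal value attained by: walk 1->0->0->1.
Answer: (W^⊗3)[1][1] = -3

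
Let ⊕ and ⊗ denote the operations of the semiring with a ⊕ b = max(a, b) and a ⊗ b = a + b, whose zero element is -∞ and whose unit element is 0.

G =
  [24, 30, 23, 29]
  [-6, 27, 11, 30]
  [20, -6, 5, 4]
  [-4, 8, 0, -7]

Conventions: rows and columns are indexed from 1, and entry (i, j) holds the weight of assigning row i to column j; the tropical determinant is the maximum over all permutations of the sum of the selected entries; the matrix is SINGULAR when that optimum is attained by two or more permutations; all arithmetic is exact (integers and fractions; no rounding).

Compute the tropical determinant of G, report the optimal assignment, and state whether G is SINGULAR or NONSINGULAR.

σ = (1, 2, 3, 4): 24 + 27 + 5 + (-7) = 49
σ = (1, 2, 4, 3): 24 + 27 + 4 + 0 = 55
σ = (1, 3, 2, 4): 24 + 11 + (-6) + (-7) = 22
σ = (1, 3, 4, 2): 24 + 11 + 4 + 8 = 47
σ = (1, 4, 2, 3): 24 + 30 + (-6) + 0 = 48
σ = (1, 4, 3, 2): 24 + 30 + 5 + 8 = 67
σ = (2, 1, 3, 4): 30 + (-6) + 5 + (-7) = 22
σ = (2, 1, 4, 3): 30 + (-6) + 4 + 0 = 28
σ = (2, 3, 1, 4): 30 + 11 + 20 + (-7) = 54
σ = (2, 3, 4, 1): 30 + 11 + 4 + (-4) = 41
σ = (2, 4, 1, 3): 30 + 30 + 20 + 0 = 80
σ = (2, 4, 3, 1): 30 + 30 + 5 + (-4) = 61
σ = (3, 1, 2, 4): 23 + (-6) + (-6) + (-7) = 4
σ = (3, 1, 4, 2): 23 + (-6) + 4 + 8 = 29
σ = (3, 2, 1, 4): 23 + 27 + 20 + (-7) = 63
σ = (3, 2, 4, 1): 23 + 27 + 4 + (-4) = 50
σ = (3, 4, 1, 2): 23 + 30 + 20 + 8 = 81
σ = (3, 4, 2, 1): 23 + 30 + (-6) + (-4) = 43
σ = (4, 1, 2, 3): 29 + (-6) + (-6) + 0 = 17
σ = (4, 1, 3, 2): 29 + (-6) + 5 + 8 = 36
σ = (4, 2, 1, 3): 29 + 27 + 20 + 0 = 76
σ = (4, 2, 3, 1): 29 + 27 + 5 + (-4) = 57
σ = (4, 3, 1, 2): 29 + 11 + 20 + 8 = 68
σ = (4, 3, 2, 1): 29 + 11 + (-6) + (-4) = 30
Optimal value attained by: σ = (3, 4, 1, 2).
Answer: det⊕(G) = 81; verdict: NONSINGULAR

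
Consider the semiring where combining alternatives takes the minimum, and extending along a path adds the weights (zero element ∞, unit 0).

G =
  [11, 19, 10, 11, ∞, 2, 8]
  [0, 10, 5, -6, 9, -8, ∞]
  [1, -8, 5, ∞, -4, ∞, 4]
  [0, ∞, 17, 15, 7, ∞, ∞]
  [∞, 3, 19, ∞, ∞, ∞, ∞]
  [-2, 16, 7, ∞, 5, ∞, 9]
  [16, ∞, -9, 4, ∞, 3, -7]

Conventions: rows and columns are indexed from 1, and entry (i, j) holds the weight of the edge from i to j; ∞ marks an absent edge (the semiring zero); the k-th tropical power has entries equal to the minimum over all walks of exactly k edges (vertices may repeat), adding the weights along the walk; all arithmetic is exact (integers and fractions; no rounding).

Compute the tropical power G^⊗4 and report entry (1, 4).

G^⊗2:
  [0, 2, -1, 12, 6, 11, 1]
  [-10, -3, -1, 4, -3, 2, 1]
  [-8, -3, -5, -14, 1, -16, -3]
  [11, 9, 10, 11, 13, 2, 8]
  [3, 11, 8, -3, 12, -5, 23]
  [8, -1, 0, 9, 3, 0, 2]
  [-8, -17, -16, -3, -13, -4, -14]
G^⊗3:
  [0, -9, -8, -4, -5, -6, -6]
  [-3, -9, -8, -9, -5, -11, -6]
  [-18, -13, -12, -9, -11, -11, -10]
  [0, 2, -1, 3, 6, 1, 1]
  [-7, 0, 2, 5, 0, 3, 4]
  [-2, -8, -7, -7, -4, -9, -5]
  [-17, -24, -23, -23, -20, -25, -21]
G^⊗4:
  [-9, -16, -15, -15, -12, -17, -13]
  [-13, -16, -15, -15, -12, -17, -13]
  [-13, -20, -19, -19, -16, -21, -17]
  [-1, -9, -8, -4, -5, -6, -6]
  [0, -6, -5, -6, -2, -8, -3]
  [-11, -15, -14, -14, -11, -16, -12]
  [-27, -31, -30, -30, -27, -32, -28]
Key observation: the optimum is the walk 1->7->3->2->4, with weight 8 + (-9) + (-8) + (-6) = -15.
Optimal value attained by: walk 1->7->3->2->4.
Answer: (G^⊗4)[1][4] = -15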